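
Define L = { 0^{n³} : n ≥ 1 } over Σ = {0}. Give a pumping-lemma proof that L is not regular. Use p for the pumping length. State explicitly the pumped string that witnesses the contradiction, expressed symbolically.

0^{p³+k}

Toward a contradiction, assume L is regular with pumping length p.
Take w = 0^{p³} ∈ L with |w| = p³ ≥ p.
By the pumping lemma, w = xyz with |xy| ≤ p and |y| > 0.
Then y = 0^k for some k with 1 ≤ k ≤ p.
Pump with i = 2: xy^2z = 0^{p³+k}. Since 1 ≤ k ≤ p, p³ < p³+k ≤ p³+p < p³+3p²+3p+1 = (p+1)³, so p³+k is not a perfect cube. So xy^2z ∉ L.
This is a contradiction; hence L is not regular.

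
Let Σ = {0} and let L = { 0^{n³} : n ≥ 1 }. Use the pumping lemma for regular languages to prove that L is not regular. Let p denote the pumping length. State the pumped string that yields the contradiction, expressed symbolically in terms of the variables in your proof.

Toward a contradiction, assume L is regular with pumping length p.
Take w = 0^{p³} ∈ L with |w| = p³ ≥ p.
Write w = xyz as guaranteed by the lemma, with |xy| ≤ p and |y| > 0.
Then y = 0^k for some k with 1 ≤ k ≤ p.
Pump with i = 2: xy^2z = 0^{p³+k}. Since 1 ≤ k ≤ p, p³ < p³+k ≤ p³+p < p³+3p²+3p+1 = (p+1)³, so p³+k is not a perfect cube. So xy^2z ∉ L.
This is a contradiction; hence L is not regular.

0^{p³+k}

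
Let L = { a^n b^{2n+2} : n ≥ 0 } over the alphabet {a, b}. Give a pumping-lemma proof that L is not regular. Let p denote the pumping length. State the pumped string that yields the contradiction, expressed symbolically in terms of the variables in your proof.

Assume L is regular; let p be its pumping constant.
Choose w = a^p b^{2p+2}, which is in L with |w| = 3p+2 ≥ p.
By the pumping lemma, w = xyz with |xy| ≤ p and |y| > 0.
Because |xy| ≤ p and w begins with p copies of a, we have y = a^k with 1 ≤ k ≤ p.
Pump with i = 2: xy^2z = a^{p+k} b^{2p+2}. For this to lie in L we would need 2p+2 = 2(p+k)+2, which forces k = 0. But k ≥ 1, so xy^2z ∉ L.
This contradicts the pumping lemma, so L is not regular.

a^{p+k} b^{2p+2}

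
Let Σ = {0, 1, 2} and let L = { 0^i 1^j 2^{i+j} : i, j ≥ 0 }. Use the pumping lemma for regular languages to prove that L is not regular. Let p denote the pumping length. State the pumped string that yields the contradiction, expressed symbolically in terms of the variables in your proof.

0^{p+k} 1^p 2^{2p}

Assume L is regular. Let p be the pumping length given by the pumping lemma.
Take w = 0^p 1^p 2^{2p} ∈ L (with i=j=p, i+j=2p), |w| = 4p ≥ p.
Write w = xyz as guaranteed by the lemma, with |xy| ≤ p and |y| ≥ 1.
The first p characters of w are 0's, so xy (and hence y) consists only of 0's. Write y = 0^k, 1 ≤ k ≤ p.
Consider xy^2z = 0^{p+k} 1^p 2^{2p}. Now the 0- and 1-counts sum to 2p+k, but the 2-count is 2p ≠ 2p+k. So xy^2z ∉ L.
This contradicts the pumping lemma, so L is not regular.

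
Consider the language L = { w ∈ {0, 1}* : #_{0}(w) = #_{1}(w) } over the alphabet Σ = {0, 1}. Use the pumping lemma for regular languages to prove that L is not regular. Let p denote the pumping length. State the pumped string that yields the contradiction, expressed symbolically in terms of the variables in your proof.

0^{p+k} 1^p

Assume L is regular. Let p be the pumping length given by the pumping lemma.
Choose w = 0^p 1^p ∈ L with |w| = 2p ≥ p.
By the pumping lemma, w = xyz with |xy| ≤ p and y is nonempty.
Because |xy| ≤ p and w begins with p copies of 0, we have y = 0^k with 1 ≤ k ≤ p.
Pump with i = 2: xy^2z = 0^{p+k} 1^p has p+k occurrences of 0 but only p of 1. Since k ≥ 1 the counts differ, so xy^2z ∉ L.
This contradicts the pumping lemma, so L is not regular.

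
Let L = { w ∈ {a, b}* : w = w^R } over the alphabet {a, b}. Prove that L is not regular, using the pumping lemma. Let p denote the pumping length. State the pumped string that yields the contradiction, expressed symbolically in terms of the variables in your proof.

a^{p+k} b a^p

Assume L is regular; let p be its pumping constant.
Take w = a^p b a^p, a palindrome of length 2p+1 ≥ p.
Write w = xyz as guaranteed by the lemma, with |xy| ≤ p and |y| > 0.
The first p characters of w are a's, so xy (and hence y) consists only of a's. Write y = a^k, 1 ≤ k ≤ p.
Pump with i = 2: xy^2z = a^{p+k} b a^p. Its reverse is a^p b a^{p+k}, which differs from xy^2z since k ≥ 1. So xy^2z is not a palindrome and xy^2z ∉ L.
Contradiction. Therefore L is not regular.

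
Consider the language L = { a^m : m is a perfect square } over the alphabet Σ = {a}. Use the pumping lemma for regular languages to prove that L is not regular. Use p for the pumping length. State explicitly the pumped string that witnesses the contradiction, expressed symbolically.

Assume L is regular. Let p be the pumping length given by the pumping lemma.
Take w = a^{p²} ∈ L with |w| = p² ≥ p.
The pumping lemma gives a decomposition w = xyz where |xy| ≤ p and y is nonempty.
Then y = a^k for some k with 1 ≤ k ≤ p.
Pump with i = 2: xy^2z = a^{p²+k}. Since 1 ≤ k ≤ p, p² < p²+k ≤ p²+p < (p+1)², so p²+k lies strictly between consecutive squares and is not a perfect square. So xy^2z ∉ L.
Contradiction. Therefore L is not regular.

a^{p²+k}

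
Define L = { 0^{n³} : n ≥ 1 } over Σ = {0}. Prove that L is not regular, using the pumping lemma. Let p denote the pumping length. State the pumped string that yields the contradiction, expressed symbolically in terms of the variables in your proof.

Toward a contradiction, assume L is regular with pumping length p.
Take w = 0^{p³} ∈ L with |w| = p³ ≥ p.
Write w = xyz as guaranteed by the lemma, with |xy| ≤ p and |y| > 0.
Then y = 0^k for some k with 1 ≤ k ≤ p.
Pump with i = 2: xy^2z = 0^{p³+k}. Since 1 ≤ k ≤ p, p³ < p³+k ≤ p³+p < p³+3p²+3p+1 = (p+1)³, so p³+k is not a perfect cube. So xy^2z ∉ L.
Contradiction. Therefore L is not regular.

0^{p³+k}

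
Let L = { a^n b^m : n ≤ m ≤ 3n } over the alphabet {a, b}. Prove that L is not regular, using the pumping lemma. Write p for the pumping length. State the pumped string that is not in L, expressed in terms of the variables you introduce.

Toward a contradiction, assume L is regular with pumping length p.
Take w = a^p b^p ∈ L (since p ≤ p ≤ 3p), with |w| = 2p ≥ p.
Write w = xyz as guaranteed by the lemma, with |xy| ≤ p and y is nonempty.
Because |xy| ≤ p and w begins with p copies of a, we have y = a^k with 1 ≤ k ≤ p.
Pump with i = 2: xy^2z = a^{p+k} b^p. Now n = p+k > p = m, so the condition n ≤ m fails. Thus xy^2z ∉ L.
This is a contradiction; hence L is not regular.

a^{p+k} b^p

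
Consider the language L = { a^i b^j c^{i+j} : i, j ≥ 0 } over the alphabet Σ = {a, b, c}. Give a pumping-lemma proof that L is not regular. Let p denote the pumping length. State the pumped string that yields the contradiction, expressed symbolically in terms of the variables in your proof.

Suppose for contradiction that L is regular, and let p be the pumping length.
Take w = a^p b^p c^{2p} ∈ L (with i=j=p, i+j=2p), |w| = 4p ≥ p.
Write w = xyz as guaranteed by the lemma, with |xy| ≤ p and |y| > 0.
The first p characters of w are a's, so xy (and hence y) consists only of a's. Write y = a^k, 1 ≤ k ≤ p.
Consider xy^2z = a^{p+k} b^p c^{2p}. Now the a- and b-counts sum to 2p+k, but the c-count is 2p ≠ 2p+k. So xy^2z ∉ L.
This is a contradiction; hence L is not regular.

a^{p+k} b^p c^{2p}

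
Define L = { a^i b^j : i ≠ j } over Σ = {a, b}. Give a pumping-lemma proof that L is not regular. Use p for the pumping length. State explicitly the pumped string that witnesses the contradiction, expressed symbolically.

Assume L is regular; let p be its pumping constant.
Choose w = a^p b^{p+p!}. Since p ≠ p+p!, w ∈ L; and |w| ≥ p.
Write w = xyz as guaranteed by the lemma, with |xy| ≤ p and y is nonempty.
Since the first p symbols of w are all a's and |xy| ≤ p, y lies entirely in the leading a-block: y = a^k for some k with 1 ≤ k ≤ p.
Since 1 ≤ k ≤ p, k divides p!; set t = 1 + p!/k. Then xy^t z has p + (p!/k)·k = p + p! copies of a. Now the a-count equals the b-count, so i ≠ j fails. So xy^t z = a^{p+p!} b^{p+p!} ∉ L.
This contradicts the pumping lemma, so L is not regular.

a^{p+p!} b^{p+p!}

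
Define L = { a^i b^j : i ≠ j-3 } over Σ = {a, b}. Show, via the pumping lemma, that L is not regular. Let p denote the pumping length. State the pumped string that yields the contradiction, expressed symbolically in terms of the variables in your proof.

Assume L is regular; let p be its pumping constant.
Choose w = a^p b^{p+p!+3}. Since p ≠ (p+p!+3)-3 = p+p!, w ∈ L; and |w| ≥ p.
By the pumping lemma, w = xyz with |xy| ≤ p and |y| > 0.
Because |xy| ≤ p and w begins with p copies of a, we have y = a^k with 1 ≤ k ≤ p.
Since 1 ≤ k ≤ p, k divides p!; set t = 1 + p!/k. Then xy^t z has p + (p!/k)·k = p + p! copies of a. Now the a-count is p+p! and (b-count)-3 = (p+p!+3)-3 = p+p!, so i ≠ j-3 fails. So xy^t z = a^{p+p!} b^{p+p!+3} ∉ L.
Contradiction. Therefore L is not regular.

a^{p+p!} b^{p+p!+3}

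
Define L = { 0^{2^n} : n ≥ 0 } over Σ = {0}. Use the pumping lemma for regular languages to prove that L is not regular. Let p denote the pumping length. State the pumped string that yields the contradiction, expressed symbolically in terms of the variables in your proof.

Suppose for contradiction that L is regular, and let p be the pumping length.
Take w = 0^{2^p} ∈ L with |w| = 2^p ≥ p.
Write w = xyz as guaranteed by the lemma, with |xy| ≤ p and |y| > 0.
Then y = 0^k for some k with 1 ≤ k ≤ p.
Pump with i = 2: xy^2z = 0^{2^p+k}. Since 1 ≤ k ≤ p < 2^p, we have 2^p < 2^p+k < 2^{p+1}, so 2^p+k is not a power of 2. So xy^2z ∉ L.
Contradiction. Therefore L is not regular.

0^{2^p+k}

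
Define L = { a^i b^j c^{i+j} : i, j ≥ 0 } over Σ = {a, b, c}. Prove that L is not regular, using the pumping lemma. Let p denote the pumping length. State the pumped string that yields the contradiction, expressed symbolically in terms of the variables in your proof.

Assume L is regular. Let p be the pumping length given by the pumping lemma.
Take w = a^p b^p c^{2p} ∈ L (with i=j=p, i+j=2p), |w| = 4p ≥ p.
By the pumping lemma, w = xyz with |xy| ≤ p and |y| ≥ 1.
The first p characters of w are a's, so xy (and hence y) consists only of a's. Write y = a^k, 1 ≤ k ≤ p.
Consider xy^2z = a^{p+k} b^p c^{2p}. Now the a- and b-counts sum to 2p+k, but the c-count is 2p ≠ 2p+k. So xy^2z ∉ L.
This is a contradiction; hence L is not regular.

a^{p+k} b^p c^{2p}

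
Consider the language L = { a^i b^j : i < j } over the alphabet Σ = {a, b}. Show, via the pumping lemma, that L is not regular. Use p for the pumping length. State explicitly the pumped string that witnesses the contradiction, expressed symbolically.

a^{p+k} b^{p+1}

Suppose for contradiction that L is regular, and let p be the pumping length.
Choose w = a^p b^{p+1} ∈ L, with |w| = 2p+1 ≥ p.
The pumping lemma gives a decomposition w = xyz where |xy| ≤ p and |y| > 0.
Since the first p symbols of w are all a's and |xy| ≤ p, y lies entirely in the leading a-block: y = a^k for some k with 1 ≤ k ≤ p.
Consider xy^2z = a^{p+k} b^{p+1}. Since k ≥ 1, the a-count p+k is at least p+1, so i < j fails; thus xy^2z ∉ L.
This is a contradiction; hence L is not regular.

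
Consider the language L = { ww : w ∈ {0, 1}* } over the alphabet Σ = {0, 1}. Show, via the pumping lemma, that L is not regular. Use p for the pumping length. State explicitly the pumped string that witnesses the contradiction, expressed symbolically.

0^{p+k} 1^p 0^p 1^p

Assume L is regular. Let p be the pumping length given by the pumping lemma.
Take w = 0^p 1^p 0^p 1^p = uu where u = 0^p1^p; then w ∈ L and |w| = 4p ≥ p.
The pumping lemma gives a decomposition w = xyz where |xy| ≤ p and |y| > 0.
The first p characters of w are 0's, so xy (and hence y) consists only of 0's. Write y = 0^k, 1 ≤ k ≤ p.
Pump with i = 2: xy^2z = 0^{p+k} 1^p 0^p 1^p, of length 4p+k. Suppose this equals vv. The string starts with 0 and ends with 1, so v does too; thus the boundary between the two copies of v is a 1→0 transition. There is exactly one such transition, at position 2p+k, so |v| = 2p+k and |vv| = 4p+2k ≠ 4p+k since k ≥ 1. So xy^2z ∉ L.
This contradicts the pumping lemma, so L is not regular.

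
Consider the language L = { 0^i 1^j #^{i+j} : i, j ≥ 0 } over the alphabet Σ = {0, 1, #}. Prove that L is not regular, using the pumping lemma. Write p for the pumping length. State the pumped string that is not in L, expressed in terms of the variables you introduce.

0^{p+k} 1^p #^{2p}

Toward a contradiction, assume L is regular with pumping length p.
Take w = 0^p 1^p #^{2p} ∈ L (with i=j=p, i+j=2p), |w| = 4p ≥ p.
The pumping lemma gives a decomposition w = xyz where |xy| ≤ p and |y| ≥ 1.
Because |xy| ≤ p and w begins with p copies of 0, we have y = 0^k with 1 ≤ k ≤ p.
Consider xy^2z = 0^{p+k} 1^p #^{2p}. Now the 0- and 1-counts sum to 2p+k, but the #-count is 2p ≠ 2p+k. So xy^2z ∉ L.
This contradicts the pumping lemma, so L is not regular.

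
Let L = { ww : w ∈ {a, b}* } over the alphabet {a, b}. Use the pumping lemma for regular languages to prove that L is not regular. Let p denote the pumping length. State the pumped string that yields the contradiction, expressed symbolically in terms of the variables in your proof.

a^{p+k} b^p a^p b^p

Assume L is regular; let p be its pumping constant.
Take w = a^p b^p a^p b^p = uu where u = a^pb^p; then w ∈ L and |w| = 4p ≥ p.
By the pumping lemma, w = xyz with |xy| ≤ p and |y| > 0.
Since the first p symbols of w are all a's and |xy| ≤ p, y lies entirely in the leading a-block: y = a^k for some k with 1 ≤ k ≤ p.
Pump with i = 2: xy^2z = a^{p+k} b^p a^p b^p, of length 4p+k. Suppose this equals vv. The string starts with a and ends with b, so v does too; thus the boundary between the two copies of v is a b→a transition. There is exactly one such transition, at position 2p+k, so |v| = 2p+k and |vv| = 4p+2k ≠ 4p+k since k ≥ 1. So xy^2z ∉ L.
Contradiction. Therefore L is not regular.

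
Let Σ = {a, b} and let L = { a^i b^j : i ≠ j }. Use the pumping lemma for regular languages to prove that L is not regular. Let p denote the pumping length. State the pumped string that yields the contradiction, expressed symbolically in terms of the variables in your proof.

Suppose for contradiction that L is regular, and let p be the pumping length.
Choose w = a^p b^{p+p!}. Since p ≠ p+p!, w ∈ L; and |w| ≥ p.
By the pumping lemma, w = xyz with |xy| ≤ p and y is nonempty.
Since the first p symbols of w are all a's and |xy| ≤ p, y lies entirely in the leading a-block: y = a^k for some k with 1 ≤ k ≤ p.
Since 1 ≤ k ≤ p, k divides p!; set t = 1 + p!/k. Then xy^t z has p + (p!/k)·k = p + p! copies of a. Now the a-count equals the b-count, so i ≠ j fails. So xy^t z = a^{p+p!} b^{p+p!} ∉ L.
Contradiction. Therefore L is not regular.

a^{p+p!} b^{p+p!}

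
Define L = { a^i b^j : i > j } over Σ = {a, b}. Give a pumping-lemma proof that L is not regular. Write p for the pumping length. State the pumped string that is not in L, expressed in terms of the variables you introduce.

a^{p+1-k} b^p

Suppose for contradiction that L is regular, and let p be the pumping length.
Choose w = a^{p+1} b^p ∈ L, with |w| = 2p+1 ≥ p.
Write w = xyz as guaranteed by the lemma, with |xy| ≤ p and |y| > 0.
The first p characters of w are a's, so xy (and hence y) consists only of a's. Write y = a^k, 1 ≤ k ≤ p.
Consider xy^0z = xz = a^{p+1-k} b^p. Since k ≥ 1, the a-count p+1-k is at most p, so i > j fails; thus xz ∉ L.
This is a contradiction; hence L is not regular.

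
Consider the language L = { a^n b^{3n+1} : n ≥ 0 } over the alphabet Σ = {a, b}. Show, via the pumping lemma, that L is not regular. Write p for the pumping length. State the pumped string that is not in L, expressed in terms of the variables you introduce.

a^{p+k} b^{3p+1}

Suppose for contradiction that L is regular, and let p be the pumping length.
Let w = a^p b^{3p+1} ∈ L; note |w| = 4p+1 ≥ p.
The pumping lemma gives a decomposition w = xyz where |xy| ≤ p and y is nonempty.
Because |xy| ≤ p and w begins with p copies of a, we have y = a^k with 1 ≤ k ≤ p.
Pump with i = 2: xy^2z = a^{p+k} b^{3p+1}. For this to lie in L we would need 3p+1 = 3(p+k)+1, which forces k = 0. But k ≥ 1, so xy^2z ∉ L.
Contradiction. Therefore L is not regular.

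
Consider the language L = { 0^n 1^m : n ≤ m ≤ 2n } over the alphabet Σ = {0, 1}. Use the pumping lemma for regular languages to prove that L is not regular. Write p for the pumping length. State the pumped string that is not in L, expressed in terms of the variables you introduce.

Toward a contradiction, assume L is regular with pumping length p.
Take w = 0^p 1^p ∈ L (since p ≤ p ≤ 2p), with |w| = 2p ≥ p.
Write w = xyz as guaranteed by the lemma, with |xy| ≤ p and y is nonempty.
Since the first p symbols of w are all 0's and |xy| ≤ p, y lies entirely in the leading 0-block: y = 0^k for some k with 1 ≤ k ≤ p.
Pump with i = 2: xy^2z = 0^{p+k} 1^p. Now n = p+k > p = m, so the condition n ≤ m fails. Thus xy^2z ∉ L.
Contradiction. Therefore L is not regular.

0^{p+k} 1^p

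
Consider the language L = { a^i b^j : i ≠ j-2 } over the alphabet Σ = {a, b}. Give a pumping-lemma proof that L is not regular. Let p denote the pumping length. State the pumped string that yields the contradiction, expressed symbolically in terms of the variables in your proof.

Suppose for contradiction that L is regular, and let p be the pumping length.
Choose w = a^p b^{p+p!+2}. Since p ≠ (p+p!+2)-2 = p+p!, w ∈ L; and |w| ≥ p.
By the pumping lemma, w = xyz with |xy| ≤ p and |y| ≥ 1.
Because |xy| ≤ p and w begins with p copies of a, we have y = a^k with 1 ≤ k ≤ p.
Since 1 ≤ k ≤ p, k divides p!; set t = 1 + p!/k. Then xy^t z has p + (p!/k)·k = p + p! copies of a. Now the a-count is p+p! and (b-count)-2 = (p+p!+2)-2 = p+p!, so i ≠ j-2 fails. So xy^t z = a^{p+p!} b^{p+p!+2} ∉ L.
This contradicts the pumping lemma, so L is not regular.

a^{p+p!} b^{p+p!+2}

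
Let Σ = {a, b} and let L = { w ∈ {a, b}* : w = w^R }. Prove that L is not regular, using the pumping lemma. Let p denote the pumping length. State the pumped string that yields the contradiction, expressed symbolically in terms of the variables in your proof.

a^{p+k} b a^p

Toward a contradiction, assume L is regular with pumping length p.
Take w = a^p b a^p, a palindrome of length 2p+1 ≥ p.
By the pumping lemma, w = xyz with |xy| ≤ p and |y| > 0.
The first p characters of w are a's, so xy (and hence y) consists only of a's. Write y = a^k, 1 ≤ k ≤ p.
Pump with i = 2: xy^2z = a^{p+k} b a^p. Its reverse is a^p b a^{p+k}, which differs from xy^2z since k ≥ 1. So xy^2z is not a palindrome and xy^2z ∉ L.
This is a contradiction; hence L is not regular.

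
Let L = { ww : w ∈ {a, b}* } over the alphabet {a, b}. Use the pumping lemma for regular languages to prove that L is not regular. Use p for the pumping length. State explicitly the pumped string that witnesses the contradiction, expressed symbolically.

a^{p+k} b^p a^p b^p

Assume L is regular; let p be its pumping constant.
Take w = a^p b^p a^p b^p = uu where u = a^pb^p; then w ∈ L and |w| = 4p ≥ p.
Write w = xyz as guaranteed by the lemma, with |xy| ≤ p and |y| > 0.
Since the first p symbols of w are all a's and |xy| ≤ p, y lies entirely in the leading a-block: y = a^k for some k with 1 ≤ k ≤ p.
Pump with i = 2: xy^2z = a^{p+k} b^p a^p b^p, of length 4p+k. Suppose this equals vv. The string starts with a and ends with b, so v does too; thus the boundary between the two copies of v is a b→a transition. There is exactly one such transition, at position 2p+k, so |v| = 2p+k and |vv| = 4p+2k ≠ 4p+k since k ≥ 1. So xy^2z ∉ L.
This contradicts the pumping lemma, so L is not regular.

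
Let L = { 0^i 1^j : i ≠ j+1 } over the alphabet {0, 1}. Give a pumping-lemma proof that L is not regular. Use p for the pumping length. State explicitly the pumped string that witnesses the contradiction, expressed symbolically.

Suppose for contradiction that L is regular, and let p be the pumping length.
Choose w = 0^p 1^{p+p!-1}. Since p ≠ (p+p!-1)+1 = p+p!, w ∈ L; and |w| ≥ p.
Write w = xyz as guaranteed by the lemma, with |xy| ≤ p and |y| ≥ 1.
Because |xy| ≤ p and w begins with p copies of 0, we have y = 0^k with 1 ≤ k ≤ p.
Since 1 ≤ k ≤ p, k divides p!; set t = 1 + p!/k. Then xy^t z has p + (p!/k)·k = p + p! copies of 0. Now the 0-count is p+p! and (1-count)+1 = (p+p!-1)+1 = p+p!, so i ≠ j+1 fails. So xy^t z = 0^{p+p!} 1^{p+p!-1} ∉ L.
This is a contradiction; hence L is not regular.

0^{p+p!} 1^{p+p!-1}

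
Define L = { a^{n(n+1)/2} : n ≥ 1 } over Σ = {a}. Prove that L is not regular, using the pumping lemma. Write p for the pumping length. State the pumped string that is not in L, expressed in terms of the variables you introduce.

a^{p(p+1)/2+k}

Toward a contradiction, assume L is regular with pumping length p.
Take w = a^{p(p+1)/2} ∈ L with |w| = p(p+1)/2 ≥ p.
Write w = xyz as guaranteed by the lemma, with |xy| ≤ p and |y| ≥ 1.
Then y = a^k for some k with 1 ≤ k ≤ p.
Pump with i = 2: xy^2z = a^{p(p+1)/2+k}. Since 1 ≤ k ≤ p, p(p+1)/2 < p(p+1)/2+k ≤ p(p+1)/2+p < (p+1)(p+2)/2, so p(p+1)/2+k is strictly between consecutive triangular numbers. So xy^2z ∉ L.
Contradiction. Therefore L is not regular.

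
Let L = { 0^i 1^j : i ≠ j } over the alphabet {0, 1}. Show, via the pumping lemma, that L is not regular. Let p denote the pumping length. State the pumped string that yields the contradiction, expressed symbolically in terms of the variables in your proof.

Suppose for contradiction that L is regular, and let p be the pumping length.
Choose w = 0^p 1^{p+p!}. Since p ≠ p+p!, w ∈ L; and |w| ≥ p.
Write w = xyz as guaranteed by the lemma, with |xy| ≤ p and y is nonempty.
Since the first p symbols of w are all 0's and |xy| ≤ p, y lies entirely in the leading 0-block: y = 0^k for some k with 1 ≤ k ≤ p.
Since 1 ≤ k ≤ p, k divides p!; set t = 1 + p!/k. Then xy^t z has p + (p!/k)·k = p + p! copies of 0. Now the 0-count equals the 1-count, so i ≠ j fails. So xy^t z = 0^{p+p!} 1^{p+p!} ∉ L.
This contradicts the pumping lemma, so L is not regular.

0^{p+p!} 1^{p+p!}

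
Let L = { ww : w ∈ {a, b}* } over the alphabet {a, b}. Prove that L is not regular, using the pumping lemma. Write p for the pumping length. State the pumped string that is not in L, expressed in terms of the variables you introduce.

Assume L is regular. Let p be the pumping length given by the pumping lemma.
Take w = a^p b^p a^p b^p = uu where u = a^pb^p; then w ∈ L and |w| = 4p ≥ p.
Write w = xyz as guaranteed by the lemma, with |xy| ≤ p and y is nonempty.
Because |xy| ≤ p and w begins with p copies of a, we have y = a^k with 1 ≤ k ≤ p.
Pump with i = 2: xy^2z = a^{p+k} b^p a^p b^p, of length 4p+k. Suppose this equals vv. The string starts with a and ends with b, so v does too; thus the boundary between the two copies of v is a b→a transition. There is exactly one such transition, at position 2p+k, so |v| = 2p+k and |vv| = 4p+2k ≠ 4p+k since k ≥ 1. So xy^2z ∉ L.
This is a contradiction; hence L is not regular.

a^{p+k} b^p a^p b^p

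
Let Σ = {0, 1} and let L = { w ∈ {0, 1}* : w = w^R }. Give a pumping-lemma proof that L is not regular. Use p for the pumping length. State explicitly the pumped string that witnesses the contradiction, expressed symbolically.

0^{p+k} 1 0^p

Toward a contradiction, assume L is regular with pumping length p.
Take w = 0^p 1 0^p, a palindrome of length 2p+1 ≥ p.
The pumping lemma gives a decomposition w = xyz where |xy| ≤ p and |y| > 0.
The first p characters of w are 0's, so xy (and hence y) consists only of 0's. Write y = 0^k, 1 ≤ k ≤ p.
Pump with i = 2: xy^2z = 0^{p+k} 1 0^p. Its reverse is 0^p 1 0^{p+k}, which differs from xy^2z since k ≥ 1. So xy^2z is not a palindrome and xy^2z ∉ L.
This is a contradiction; hence L is not regular.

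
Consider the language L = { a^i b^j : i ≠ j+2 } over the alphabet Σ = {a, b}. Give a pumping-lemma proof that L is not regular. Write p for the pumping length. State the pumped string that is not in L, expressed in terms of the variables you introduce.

Suppose for contradiction that L is regular, and let p be the pumping length.
Choose w = a^p b^{p+p!-2}. Since p ≠ (p+p!-2)+2 = p+p!, w ∈ L; and |w| ≥ p.
The pumping lemma gives a decomposition w = xyz where |xy| ≤ p and |y| ≥ 1.
Because |xy| ≤ p and w begins with p copies of a, we have y = a^k with 1 ≤ k ≤ p.
Since 1 ≤ k ≤ p, k divides p!; set t = 1 + p!/k. Then xy^t z has p + (p!/k)·k = p + p! copies of a. Now the a-count is p+p! and (b-count)+2 = (p+p!-2)+2 = p+p!, so i ≠ j+2 fails. So xy^t z = a^{p+p!} b^{p+p!-2} ∉ L.
This contradicts the pumping lemma, so L is not regular.

a^{p+p!} b^{p+p!-2}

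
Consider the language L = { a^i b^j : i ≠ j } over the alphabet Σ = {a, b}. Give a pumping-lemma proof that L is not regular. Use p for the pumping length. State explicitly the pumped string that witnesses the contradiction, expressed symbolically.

a^{p+p!} b^{p+p!}

Toward a contradiction, assume L is regular with pumping length p.
Choose w = a^p b^{p+p!}. Since p ≠ p+p!, w ∈ L; and |w| ≥ p.
The pumping lemma gives a decomposition w = xyz where |xy| ≤ p and |y| ≥ 1.
Because |xy| ≤ p and w begins with p copies of a, we have y = a^k with 1 ≤ k ≤ p.
Since 1 ≤ k ≤ p, k divides p!; set t = 1 + p!/k. Then xy^t z has p + (p!/k)·k = p + p! copies of a. Now the a-count equals the b-count, so i ≠ j fails. So xy^t z = a^{p+p!} b^{p+p!} ∉ L.
This is a contradiction; hence L is not regular.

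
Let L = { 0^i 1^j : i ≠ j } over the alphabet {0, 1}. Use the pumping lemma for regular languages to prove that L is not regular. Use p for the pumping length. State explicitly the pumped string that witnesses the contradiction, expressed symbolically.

0^{p+p!} 1^{p+p!}

Toward a contradiction, assume L is regular with pumping length p.
Choose w = 0^p 1^{p+p!}. Since p ≠ p+p!, w ∈ L; and |w| ≥ p.
By the pumping lemma, w = xyz with |xy| ≤ p and |y| ≥ 1.
The first p characters of w are 0's, so xy (and hence y) consists only of 0's. Write y = 0^k, 1 ≤ k ≤ p.
Since 1 ≤ k ≤ p, k divides p!; set t = 1 + p!/k. Then xy^t z has p + (p!/k)·k = p + p! copies of 0. Now the 0-count equals the 1-count, so i ≠ j fails. So xy^t z = 0^{p+p!} 1^{p+p!} ∉ L.
This contradicts the pumping lemma, so L is not regular.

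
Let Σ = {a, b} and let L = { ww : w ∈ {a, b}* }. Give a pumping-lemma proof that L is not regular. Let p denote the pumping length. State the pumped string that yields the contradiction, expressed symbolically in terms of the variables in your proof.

Suppose for contradiction that L is regular, and let p be the pumping length.
Take w = a^p b^p a^p b^p = uu where u = a^pb^p; then w ∈ L and |w| = 4p ≥ p.
The pumping lemma gives a decomposition w = xyz where |xy| ≤ p and |y| ≥ 1.
Because |xy| ≤ p and w begins with p copies of a, we have y = a^k with 1 ≤ k ≤ p.
Pump with i = 2: xy^2z = a^{p+k} b^p a^p b^p, of length 4p+k. Suppose this equals vv. The string starts with a and ends with b, so v does too; thus the boundary between the two copies of v is a b→a transition. There is exactly one such transition, at position 2p+k, so |v| = 2p+k and |vv| = 4p+2k ≠ 4p+k since k ≥ 1. So xy^2z ∉ L.
This contradicts the pumping lemma, so L is not regular.

a^{p+k} b^p a^p b^p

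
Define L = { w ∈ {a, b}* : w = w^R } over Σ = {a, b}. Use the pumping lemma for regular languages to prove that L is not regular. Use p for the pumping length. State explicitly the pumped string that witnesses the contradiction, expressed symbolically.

a^{p+k} b a^p

Assume L is regular. Let p be the pumping length given by the pumping lemma.
Take w = a^p b a^p, a palindrome of length 2p+1 ≥ p.
Write w = xyz as guaranteed by the lemma, with |xy| ≤ p and |y| ≥ 1.
Because |xy| ≤ p and w begins with p copies of a, we have y = a^k with 1 ≤ k ≤ p.
Pump with i = 2: xy^2z = a^{p+k} b a^p. Its reverse is a^p b a^{p+k}, which differs from xy^2z since k ≥ 1. So xy^2z is not a palindrome and xy^2z ∉ L.
This contradicts the pumping lemma, so L is not regular.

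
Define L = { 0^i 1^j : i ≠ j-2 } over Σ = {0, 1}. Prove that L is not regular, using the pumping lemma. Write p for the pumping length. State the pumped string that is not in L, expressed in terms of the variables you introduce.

Assume L is regular; let p be its pumping constant.
Choose w = 0^p 1^{p+p!+2}. Since p ≠ (p+p!+2)-2 = p+p!, w ∈ L; and |w| ≥ p.
The pumping lemma gives a decomposition w = xyz where |xy| ≤ p and |y| > 0.
Since the first p symbols of w are all 0's and |xy| ≤ p, y lies entirely in the leading 0-block: y = 0^k for some k with 1 ≤ k ≤ p.
Since 1 ≤ k ≤ p, k divides p!; set t = 1 + p!/k. Then xy^t z has p + (p!/k)·k = p + p! copies of 0. Now the 0-count is p+p! and (1-count)-2 = (p+p!+2)-2 = p+p!, so i ≠ j-2 fails. So xy^t z = 0^{p+p!} 1^{p+p!+2} ∉ L.
This is a contradiction; hence L is not regular.

0^{p+p!} 1^{p+p!+2}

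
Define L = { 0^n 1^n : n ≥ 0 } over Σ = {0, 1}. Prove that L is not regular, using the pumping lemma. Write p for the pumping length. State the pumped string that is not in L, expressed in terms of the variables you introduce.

0^{p+k} 1^p

Toward a contradiction, assume L is regular with pumping length p.
Let w = 0^p 1^p ∈ L; note |w| = 2p ≥ p.
The pumping lemma gives a decomposition w = xyz where |xy| ≤ p and |y| > 0.
Because |xy| ≤ p and w begins with p copies of 0, we have y = 0^k with 1 ≤ k ≤ p.
Pump with i = 2: xy^2z = 0^{p+k} 1^p. For this to lie in L we would need p = p+k, which forces k = 0. But k ≥ 1, so xy^2z ∉ L.
Contradiction. Therefore L is not regular.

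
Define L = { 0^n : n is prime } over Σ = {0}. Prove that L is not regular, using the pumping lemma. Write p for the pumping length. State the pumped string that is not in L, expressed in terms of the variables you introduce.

0^{q(1+k)}

Assume L is regular. Let p be the pumping length given by the pumping lemma.
Let q be a prime with q ≥ p+2 (infinitely many primes exist), and take w = 0^q ∈ L with |w| = q ≥ p.
Write w = xyz as guaranteed by the lemma, with |xy| ≤ p and y is nonempty.
Then y = 0^k for some k with 1 ≤ k ≤ p.
Since 1 ≤ k ≤ p, |xz| = q-k. Pump with i = q+1: |xy^{q+1}z| = (q-k)+(q+1)k = q+qk = q(1+k), which is composite (both factors ≥ 2). So xy^{q+1}z = 0^{q(1+k)} ∉ L.
This is a contradiction; hence L is not regular.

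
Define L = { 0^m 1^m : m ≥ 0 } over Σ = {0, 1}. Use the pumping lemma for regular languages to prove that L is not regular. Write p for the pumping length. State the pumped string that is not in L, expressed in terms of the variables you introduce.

Suppose for contradiction that L is regular, and let p be the pumping length.
Choose w = 0^p 1^p, which is in L with |w| = 2p ≥ p.
The pumping lemma gives a decomposition w = xyz where |xy| ≤ p and |y| ≥ 1.
Because |xy| ≤ p and w begins with p copies of 0, we have y = 0^k with 1 ≤ k ≤ p.
Pump with i = 2: xy^2z = 0^{p+k} 1^p. For this to lie in L we would need p = p+k, which forces k = 0. But k ≥ 1, so xy^2z ∉ L.
This is a contradiction; hence L is not regular.

0^{p+k} 1^p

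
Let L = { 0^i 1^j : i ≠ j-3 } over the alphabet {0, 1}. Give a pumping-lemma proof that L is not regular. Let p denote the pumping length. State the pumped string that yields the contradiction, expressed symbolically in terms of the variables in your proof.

0^{p+p!} 1^{p+p!+3}

Suppose for contradiction that L is regular, and let p be the pumping length.
Choose w = 0^p 1^{p+p!+3}. Since p ≠ (p+p!+3)-3 = p+p!, w ∈ L; and |w| ≥ p.
Write w = xyz as guaranteed by the lemma, with |xy| ≤ p and |y| > 0.
The first p characters of w are 0's, so xy (and hence y) consists only of 0's. Write y = 0^k, 1 ≤ k ≤ p.
Since 1 ≤ k ≤ p, k divides p!; set t = 1 + p!/k. Then xy^t z has p + (p!/k)·k = p + p! copies of 0. Now the 0-count is p+p! and (1-count)-3 = (p+p!+3)-3 = p+p!, so i ≠ j-3 fails. So xy^t z = 0^{p+p!} 1^{p+p!+3} ∉ L.
This contradicts the pumping lemma, so L is not regular.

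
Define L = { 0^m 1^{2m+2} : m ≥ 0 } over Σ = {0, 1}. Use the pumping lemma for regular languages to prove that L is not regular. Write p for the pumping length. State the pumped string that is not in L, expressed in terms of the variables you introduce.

0^{p+k} 1^{2p+2}

Suppose for contradiction that L is regular, and let p be the pumping length.
Choose w = 0^p 1^{2p+2}, which is in L with |w| = 3p+2 ≥ p.
By the pumping lemma, w = xyz with |xy| ≤ p and |y| > 0.
Since the first p symbols of w are all 0's and |xy| ≤ p, y lies entirely in the leading 0-block: y = 0^k for some k with 1 ≤ k ≤ p.
Pump with i = 2: xy^2z = 0^{p+k} 1^{2p+2}. For this to lie in L we would need 2p+2 = 2(p+k)+2, which forces k = 0. But k ≥ 1, so xy^2z ∉ L.
This is a contradiction; hence L is not regular.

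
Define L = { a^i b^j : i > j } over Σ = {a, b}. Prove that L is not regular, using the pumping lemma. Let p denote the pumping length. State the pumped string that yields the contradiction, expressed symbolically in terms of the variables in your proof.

a^{p+1-k} b^p

Assume L is regular; let p be its pumping constant.
Choose w = a^{p+1} b^p ∈ L, with |w| = 2p+1 ≥ p.
By the pumping lemma, w = xyz with |xy| ≤ p and y is nonempty.
Since the first p symbols of w are all a's and |xy| ≤ p, y lies entirely in the leading a-block: y = a^k for some k with 1 ≤ k ≤ p.
Consider xy^0z = xz = a^{p+1-k} b^p. Since k ≥ 1, the a-count p+1-k is at most p, so i > j fails; thus xz ∉ L.
This contradicts the pumping lemma, so L is not regular.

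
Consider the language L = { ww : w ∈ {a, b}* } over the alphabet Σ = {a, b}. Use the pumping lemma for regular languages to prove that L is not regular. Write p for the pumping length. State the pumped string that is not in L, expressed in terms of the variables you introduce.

Assume L is regular; let p be its pumping constant.
Take w = a^p b^p a^p b^p = uu where u = a^pb^p; then w ∈ L and |w| = 4p ≥ p.
The pumping lemma gives a decomposition w = xyz where |xy| ≤ p and |y| ≥ 1.
Since the first p symbols of w are all a's and |xy| ≤ p, y lies entirely in the leading a-block: y = a^k for some k with 1 ≤ k ≤ p.
Pump with i = 2: xy^2z = a^{p+k} b^p a^p b^p, of length 4p+k. Suppose this equals vv. The string starts with a and ends with b, so v does too; thus the boundary between the two copies of v is a b→a transition. There is exactly one such transition, at position 2p+k, so |v| = 2p+k and |vv| = 4p+2k ≠ 4p+k since k ≥ 1. So xy^2z ∉ L.
This contradicts the pumping lemma, so L is not regular.

a^{p+k} b^p a^p b^p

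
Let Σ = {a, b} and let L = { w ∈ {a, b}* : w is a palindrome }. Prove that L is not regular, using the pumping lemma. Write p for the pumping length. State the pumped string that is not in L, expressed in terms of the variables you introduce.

a^{p+k} b a^p

Assume L is regular. Let p be the pumping length given by the pumping lemma.
Take w = a^p b a^p, a palindrome of length 2p+1 ≥ p.
Write w = xyz as guaranteed by the lemma, with |xy| ≤ p and y is nonempty.
Because |xy| ≤ p and w begins with p copies of a, we have y = a^k with 1 ≤ k ≤ p.
Pump with i = 2: xy^2z = a^{p+k} b a^p. Its reverse is a^p b a^{p+k}, which differs from xy^2z since k ≥ 1. So xy^2z is not a palindrome and xy^2z ∉ L.
Contradiction. Therefore L is not regular.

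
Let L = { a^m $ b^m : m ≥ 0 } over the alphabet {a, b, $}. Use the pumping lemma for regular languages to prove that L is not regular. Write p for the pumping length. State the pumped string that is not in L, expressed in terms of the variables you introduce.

a^{p+k} $ b^p

Assume L is regular. Let p be the pumping length given by the pumping lemma.
Take w = a^p $ b^p ∈ L with |w| = 2p+1 ≥ p.
Write w = xyz as guaranteed by the lemma, with |xy| ≤ p and y is nonempty.
Because |xy| ≤ p and w begins with p copies of a, we have y = a^k with 1 ≤ k ≤ p.
Pump with i = 2: xy^2z = a^{p+k} $ b^p, which would require p+k = p. But k ≥ 1, so xy^2z ∉ L.
This is a contradiction; hence L is not regular.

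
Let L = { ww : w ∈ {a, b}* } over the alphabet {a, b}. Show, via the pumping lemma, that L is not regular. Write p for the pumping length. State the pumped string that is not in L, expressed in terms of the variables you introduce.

Suppose for contradiction that L is regular, and let p be the pumping length.
Take w = a^p b^p a^p b^p = uu where u = a^pb^p; then w ∈ L and |w| = 4p ≥ p.
Write w = xyz as guaranteed by the lemma, with |xy| ≤ p and |y| ≥ 1.
The first p characters of w are a's, so xy (and hence y) consists only of a's. Write y = a^k, 1 ≤ k ≤ p.
Pump with i = 2: xy^2z = a^{p+k} b^p a^p b^p, of length 4p+k. Suppose this equals vv. The string starts with a and ends with b, so v does too; thus the boundary between the two copies of v is a b→a transition. There is exactly one such transition, at position 2p+k, so |v| = 2p+k and |vv| = 4p+2k ≠ 4p+k since k ≥ 1. So xy^2z ∉ L.
Contradiction. Therefore L is not regular.

a^{p+k} b^p a^p b^p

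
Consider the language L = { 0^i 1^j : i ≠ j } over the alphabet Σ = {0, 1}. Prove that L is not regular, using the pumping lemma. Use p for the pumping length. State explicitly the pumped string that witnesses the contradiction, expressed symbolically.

0^{p+p!} 1^{p+p!}

Suppose for contradiction that L is regular, and let p be the pumping length.
Choose w = 0^p 1^{p+p!}. Since p ≠ p+p!, w ∈ L; and |w| ≥ p.
By the pumping lemma, w = xyz with |xy| ≤ p and |y| > 0.
Because |xy| ≤ p and w begins with p copies of 0, we have y = 0^k with 1 ≤ k ≤ p.
Since 1 ≤ k ≤ p, k divides p!; set t = 1 + p!/k. Then xy^t z has p + (p!/k)·k = p + p! copies of 0. Now the 0-count equals the 1-count, so i ≠ j fails. So xy^t z = 0^{p+p!} 1^{p+p!} ∉ L.
Contradiction. Therefore L is not regular.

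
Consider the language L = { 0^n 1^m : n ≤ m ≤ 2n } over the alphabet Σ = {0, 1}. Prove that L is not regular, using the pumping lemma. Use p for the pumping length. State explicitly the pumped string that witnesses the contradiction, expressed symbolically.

0^{p+k} 1^p

Suppose for contradiction that L is regular, and let p be the pumping length.
Take w = 0^p 1^p ∈ L (since p ≤ p ≤ 2p), with |w| = 2p ≥ p.
The pumping lemma gives a decomposition w = xyz where |xy| ≤ p and |y| ≥ 1.
Since the first p symbols of w are all 0's and |xy| ≤ p, y lies entirely in the leading 0-block: y = 0^k for some k with 1 ≤ k ≤ p.
Pump with i = 2: xy^2z = 0^{p+k} 1^p. Now n = p+k > p = m, so the condition n ≤ m fails. Thus xy^2z ∉ L.
This contradicts the pumping lemma, so L is not regular.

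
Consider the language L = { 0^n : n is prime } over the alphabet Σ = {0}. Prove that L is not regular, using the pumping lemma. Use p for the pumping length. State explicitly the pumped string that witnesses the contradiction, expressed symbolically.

0^{q(1+k)}

Toward a contradiction, assume L is regular with pumping length p.
Let q be a prime with q ≥ p+2 (infinitely many primes exist), and take w = 0^q ∈ L with |w| = q ≥ p.
The pumping lemma gives a decomposition w = xyz where |xy| ≤ p and |y| ≥ 1.
Then y = 0^k for some k with 1 ≤ k ≤ p.
Since 1 ≤ k ≤ p, |xz| = q-k. Pump with i = q+1: |xy^{q+1}z| = (q-k)+(q+1)k = q+qk = q(1+k), which is composite (both factors ≥ 2). So xy^{q+1}z = 0^{q(1+k)} ∉ L.
Contradiction. Therefore L is not regular.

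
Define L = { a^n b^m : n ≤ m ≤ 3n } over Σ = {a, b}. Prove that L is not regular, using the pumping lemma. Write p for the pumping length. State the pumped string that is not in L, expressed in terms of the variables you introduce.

Assume L is regular. Let p be the pumping length given by the pumping lemma.
Take w = a^p b^p ∈ L (since p ≤ p ≤ 3p), with |w| = 2p ≥ p.
The pumping lemma gives a decomposition w = xyz where |xy| ≤ p and |y| > 0.
Since the first p symbols of w are all a's and |xy| ≤ p, y lies entirely in the leading a-block: y = a^k for some k with 1 ≤ k ≤ p.
Pump with i = 2: xy^2z = a^{p+k} b^p. Now n = p+k > p = m, so the condition n ≤ m fails. Thus xy^2z ∉ L.
This contradicts the pumping lemma, so L is not regular.

a^{p+k} b^p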